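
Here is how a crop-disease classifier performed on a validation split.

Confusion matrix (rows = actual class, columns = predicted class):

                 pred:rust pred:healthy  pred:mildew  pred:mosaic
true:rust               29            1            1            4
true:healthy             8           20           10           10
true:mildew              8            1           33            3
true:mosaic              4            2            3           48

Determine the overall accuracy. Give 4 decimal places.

0.7027

Accuracy = trace / total = (29+20+33+48=130) / 185 = 130/185 = 0.7027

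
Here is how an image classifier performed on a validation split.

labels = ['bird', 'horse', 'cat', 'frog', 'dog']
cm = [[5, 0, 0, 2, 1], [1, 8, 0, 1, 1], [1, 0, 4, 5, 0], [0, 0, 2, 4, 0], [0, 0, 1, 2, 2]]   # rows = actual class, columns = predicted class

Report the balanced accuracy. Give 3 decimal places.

0.564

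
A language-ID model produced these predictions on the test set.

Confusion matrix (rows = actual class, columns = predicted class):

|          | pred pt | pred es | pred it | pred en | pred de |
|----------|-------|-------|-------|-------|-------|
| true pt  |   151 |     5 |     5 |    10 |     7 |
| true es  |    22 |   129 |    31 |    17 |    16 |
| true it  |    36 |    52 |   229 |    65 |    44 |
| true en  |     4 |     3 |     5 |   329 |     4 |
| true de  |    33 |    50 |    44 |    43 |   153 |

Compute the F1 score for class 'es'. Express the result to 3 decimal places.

0.568

F1 score = 2·TP/(2·TP+FP+FN).
es: TP=129, FP=5+52+3+50=110, FN=22+31+17+16=86 → 258/454 = 0.5683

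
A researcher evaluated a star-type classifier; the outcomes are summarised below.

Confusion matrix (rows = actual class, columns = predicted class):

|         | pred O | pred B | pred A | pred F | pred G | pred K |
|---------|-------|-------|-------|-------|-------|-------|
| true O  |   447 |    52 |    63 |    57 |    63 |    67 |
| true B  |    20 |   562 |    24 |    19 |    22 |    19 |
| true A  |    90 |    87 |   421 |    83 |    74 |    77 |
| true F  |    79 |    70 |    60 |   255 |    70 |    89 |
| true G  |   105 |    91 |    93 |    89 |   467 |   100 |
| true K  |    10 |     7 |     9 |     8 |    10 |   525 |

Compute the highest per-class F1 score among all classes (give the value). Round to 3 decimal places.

0.732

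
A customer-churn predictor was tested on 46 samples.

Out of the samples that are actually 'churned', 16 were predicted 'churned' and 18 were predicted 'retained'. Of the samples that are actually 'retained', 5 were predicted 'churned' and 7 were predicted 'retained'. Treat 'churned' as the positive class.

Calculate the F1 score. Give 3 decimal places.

Precision = TP/(TP+FP) = 16/21 = 0.7619
Recall = TP/(TP+FN) = 16/34 = 0.4706
F1 = 2·TP/(2·TP+FP+FN) = 32/55 = 0.582

0.582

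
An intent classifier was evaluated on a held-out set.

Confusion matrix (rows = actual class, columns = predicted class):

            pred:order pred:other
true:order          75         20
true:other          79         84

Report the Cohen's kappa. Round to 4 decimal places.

Observed agreement pₒ = trace/N = 159/258 = 0.61628
Expected agreement pₑ = Σ (rowᵢ·colᵢ)/N² = (95·154 + 163·104)/258² = 0.47446
κ = (pₒ − pₑ)/(1 − pₑ) = (0.61628 − 0.47446)/(1 − 0.47446) = 0.2699

0.2699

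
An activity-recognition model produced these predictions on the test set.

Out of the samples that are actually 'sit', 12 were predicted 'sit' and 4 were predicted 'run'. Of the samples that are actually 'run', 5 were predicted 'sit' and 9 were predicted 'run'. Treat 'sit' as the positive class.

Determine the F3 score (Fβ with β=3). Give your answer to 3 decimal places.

0.745

Fβ = (1+β²)·TP / ((1+β²)·TP + β²·FN + FP), with β²=9
= 10·12 / (10·12 + 9·4 + 5) = 0.745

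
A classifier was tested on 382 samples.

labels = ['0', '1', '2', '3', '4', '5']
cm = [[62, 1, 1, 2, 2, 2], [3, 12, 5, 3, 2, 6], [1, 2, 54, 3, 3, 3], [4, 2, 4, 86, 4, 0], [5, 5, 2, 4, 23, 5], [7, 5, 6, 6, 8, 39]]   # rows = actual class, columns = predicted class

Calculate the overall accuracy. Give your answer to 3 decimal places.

Accuracy = trace / total = (62+12+54+86+23+39=276) / 382 = 276/382 = 0.723

0.723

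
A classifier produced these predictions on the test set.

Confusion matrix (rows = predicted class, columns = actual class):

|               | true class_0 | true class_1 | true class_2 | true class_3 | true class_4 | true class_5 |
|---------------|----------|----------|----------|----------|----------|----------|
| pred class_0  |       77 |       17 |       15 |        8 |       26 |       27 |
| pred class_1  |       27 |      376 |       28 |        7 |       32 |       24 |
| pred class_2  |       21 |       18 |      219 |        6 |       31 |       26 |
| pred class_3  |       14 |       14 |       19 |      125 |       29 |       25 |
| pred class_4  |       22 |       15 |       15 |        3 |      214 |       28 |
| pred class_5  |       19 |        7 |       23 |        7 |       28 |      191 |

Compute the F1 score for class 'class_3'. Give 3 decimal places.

F1 score = 2·TP/(2·TP+FP+FN).
class_3: TP=125, FP=14+14+19+29+25=101, FN=8+7+6+3+7=31 → 250/382 = 0.6545

0.654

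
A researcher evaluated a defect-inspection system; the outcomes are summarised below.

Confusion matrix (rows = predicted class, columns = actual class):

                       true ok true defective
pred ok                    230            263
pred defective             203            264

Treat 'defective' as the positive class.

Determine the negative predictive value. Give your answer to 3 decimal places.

0.467

NPV = TN/(TN+FN) = 230/(230+263) = 0.467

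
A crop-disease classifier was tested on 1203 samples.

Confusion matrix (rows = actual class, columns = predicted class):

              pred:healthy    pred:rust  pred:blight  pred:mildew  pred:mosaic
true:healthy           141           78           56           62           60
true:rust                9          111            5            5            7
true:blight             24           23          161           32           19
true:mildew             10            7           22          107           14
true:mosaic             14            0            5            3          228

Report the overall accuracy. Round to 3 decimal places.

0.622

Accuracy = trace / total = (141+111+161+107+228=748) / 1203 = 748/1203 = 0.622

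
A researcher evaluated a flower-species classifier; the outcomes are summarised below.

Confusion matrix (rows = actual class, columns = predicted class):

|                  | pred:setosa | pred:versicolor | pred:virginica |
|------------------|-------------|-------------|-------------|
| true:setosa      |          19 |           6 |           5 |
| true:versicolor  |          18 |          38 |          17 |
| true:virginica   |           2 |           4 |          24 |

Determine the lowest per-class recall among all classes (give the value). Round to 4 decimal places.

0.5205

Per-class recall (TP/(TP+FN)):
  setosa: TP=19, FN=6+5=11 → 19/30 = 0.63333
  versicolor: TP=38, FN=18+17=35 → 38/73 = 0.52055
  virginica: TP=24, FN=2+4=6 → 24/30 = 0.80000
Lowest is class 'versicolor' with recall = 0.5205.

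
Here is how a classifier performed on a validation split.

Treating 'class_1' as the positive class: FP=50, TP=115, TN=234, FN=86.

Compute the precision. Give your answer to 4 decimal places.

Precision = TP/(TP+FP) = 115/(115+50) = 115/165 = 0.6970

0.6970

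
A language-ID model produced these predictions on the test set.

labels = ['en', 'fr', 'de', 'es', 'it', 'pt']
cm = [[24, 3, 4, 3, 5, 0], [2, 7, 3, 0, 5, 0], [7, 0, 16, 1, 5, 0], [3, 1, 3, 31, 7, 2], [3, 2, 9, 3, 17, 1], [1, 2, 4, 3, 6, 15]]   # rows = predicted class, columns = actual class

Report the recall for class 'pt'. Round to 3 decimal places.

recall = TP/(TP+FN).
pt: TP=15, FN=0+0+0+2+1=3 → 15/18 = 0.8333

0.833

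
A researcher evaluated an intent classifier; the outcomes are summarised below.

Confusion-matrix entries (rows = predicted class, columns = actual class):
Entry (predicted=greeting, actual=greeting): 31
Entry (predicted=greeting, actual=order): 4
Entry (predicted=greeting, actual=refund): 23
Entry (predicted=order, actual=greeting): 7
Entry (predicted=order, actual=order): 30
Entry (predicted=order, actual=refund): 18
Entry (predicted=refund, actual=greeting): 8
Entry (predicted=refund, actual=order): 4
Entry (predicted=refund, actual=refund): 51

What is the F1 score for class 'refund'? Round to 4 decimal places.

F1 score = 2·TP/(2·TP+FP+FN).
refund: TP=51, FP=8+4=12, FN=23+18=41 → 102/155 = 0.65806

0.6581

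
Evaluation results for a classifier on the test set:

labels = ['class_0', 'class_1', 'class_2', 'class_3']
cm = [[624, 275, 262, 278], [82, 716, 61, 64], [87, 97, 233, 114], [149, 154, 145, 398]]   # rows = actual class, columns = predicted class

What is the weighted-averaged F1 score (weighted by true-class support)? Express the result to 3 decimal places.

0.525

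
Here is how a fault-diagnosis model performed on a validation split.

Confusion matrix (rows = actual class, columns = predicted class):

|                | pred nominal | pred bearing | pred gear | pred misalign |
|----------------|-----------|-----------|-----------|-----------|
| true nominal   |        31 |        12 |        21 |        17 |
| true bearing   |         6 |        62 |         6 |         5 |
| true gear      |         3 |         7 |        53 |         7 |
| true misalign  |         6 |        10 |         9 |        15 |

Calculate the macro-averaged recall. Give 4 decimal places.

0.5749

Per-class recall (TP/(TP+FN)):
  nominal: TP=31, FN=12+21+17=50 → 31/81 = 0.38272
  bearing: TP=62, FN=6+6+5=17 → 62/79 = 0.78481
  gear: TP=53, FN=3+7+7=17 → 53/70 = 0.75714
  misalign: TP=15, FN=6+10+9=25 → 15/40 = 0.37500
Macro-recall = mean = (0.38272 + 0.78481 + 0.75714 + 0.37500) / 4 = 0.5749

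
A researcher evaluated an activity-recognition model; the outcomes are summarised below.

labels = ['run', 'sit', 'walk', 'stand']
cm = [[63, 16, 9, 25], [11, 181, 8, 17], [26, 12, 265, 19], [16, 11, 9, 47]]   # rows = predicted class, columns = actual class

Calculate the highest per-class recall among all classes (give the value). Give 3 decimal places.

Per-class recall (TP/(TP+FN)):
  run: TP=63, FN=11+26+16=53 → 63/116 = 0.5431
  sit: TP=181, FN=16+12+11=39 → 181/220 = 0.8227
  walk: TP=265, FN=9+8+9=26 → 265/291 = 0.9107
  stand: TP=47, FN=25+17+19=61 → 47/108 = 0.4352
Highest is class 'walk' with recall = 0.911.

0.911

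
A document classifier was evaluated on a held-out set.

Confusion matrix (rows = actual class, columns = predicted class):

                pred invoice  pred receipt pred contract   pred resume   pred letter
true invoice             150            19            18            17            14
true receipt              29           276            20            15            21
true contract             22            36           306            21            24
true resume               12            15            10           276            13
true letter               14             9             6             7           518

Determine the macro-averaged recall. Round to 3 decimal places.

Per-class recall (TP/(TP+FN)):
  invoice: TP=150, FN=19+18+17+14=68 → 150/218 = 0.6881
  receipt: TP=276, FN=29+20+15+21=85 → 276/361 = 0.7645
  contract: TP=306, FN=22+36+21+24=103 → 306/409 = 0.7482
  resume: TP=276, FN=12+15+10+13=50 → 276/326 = 0.8466
  letter: TP=518, FN=14+9+6+7=36 → 518/554 = 0.9350
Macro-recall = mean = (0.6881 + 0.7645 + 0.7482 + 0.8466 + 0.9350) / 5 = 0.796

0.796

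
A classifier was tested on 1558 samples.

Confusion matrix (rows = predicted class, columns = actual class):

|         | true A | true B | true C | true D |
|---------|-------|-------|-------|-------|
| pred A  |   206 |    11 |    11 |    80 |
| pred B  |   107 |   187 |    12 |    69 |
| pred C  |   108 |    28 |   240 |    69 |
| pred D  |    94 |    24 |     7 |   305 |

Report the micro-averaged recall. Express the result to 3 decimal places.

0.602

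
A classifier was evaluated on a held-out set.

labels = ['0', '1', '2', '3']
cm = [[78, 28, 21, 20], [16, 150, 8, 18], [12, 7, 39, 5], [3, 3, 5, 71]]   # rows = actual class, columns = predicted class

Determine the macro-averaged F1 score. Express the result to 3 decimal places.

0.674

Per-class F1 score (2·TP/(2·TP+FP+FN)):
  0: TP=78, FP=16+12+3=31, FN=28+21+20=69 → 156/256 = 0.6094
  1: TP=150, FP=28+7+3=38, FN=16+8+18=42 → 300/380 = 0.7895
  2: TP=39, FP=21+8+5=34, FN=12+7+5=24 → 78/136 = 0.5735
  3: TP=71, FP=20+18+5=43, FN=3+3+5=11 → 142/196 = 0.7245
Macro-F1 score = mean = (0.6094 + 0.7895 + 0.5735 + 0.7245) / 4 = 0.674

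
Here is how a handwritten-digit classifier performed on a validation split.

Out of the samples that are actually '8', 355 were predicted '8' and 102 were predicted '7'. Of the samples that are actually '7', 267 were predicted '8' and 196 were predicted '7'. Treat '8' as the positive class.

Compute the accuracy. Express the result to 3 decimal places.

Accuracy = (TP+TN)/N = (355+196)/920 = 0.599

0.599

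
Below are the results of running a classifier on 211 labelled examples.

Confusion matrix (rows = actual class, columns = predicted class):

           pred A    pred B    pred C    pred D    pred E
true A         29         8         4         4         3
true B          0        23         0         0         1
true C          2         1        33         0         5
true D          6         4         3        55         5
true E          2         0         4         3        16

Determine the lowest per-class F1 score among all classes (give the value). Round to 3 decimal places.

0.582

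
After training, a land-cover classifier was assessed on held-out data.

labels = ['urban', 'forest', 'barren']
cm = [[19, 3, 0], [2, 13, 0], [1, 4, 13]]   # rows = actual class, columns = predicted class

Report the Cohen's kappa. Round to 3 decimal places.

Observed agreement pₒ = trace/N = 45/55 = 0.8182
Expected agreement pₑ = Σ (rowᵢ·colᵢ)/N² = (22·22 + 15·20 + 18·13)/55² = 0.3365
κ = (pₒ − pₑ)/(1 − pₑ) = (0.8182 − 0.3365)/(1 − 0.3365) = 0.726

0.726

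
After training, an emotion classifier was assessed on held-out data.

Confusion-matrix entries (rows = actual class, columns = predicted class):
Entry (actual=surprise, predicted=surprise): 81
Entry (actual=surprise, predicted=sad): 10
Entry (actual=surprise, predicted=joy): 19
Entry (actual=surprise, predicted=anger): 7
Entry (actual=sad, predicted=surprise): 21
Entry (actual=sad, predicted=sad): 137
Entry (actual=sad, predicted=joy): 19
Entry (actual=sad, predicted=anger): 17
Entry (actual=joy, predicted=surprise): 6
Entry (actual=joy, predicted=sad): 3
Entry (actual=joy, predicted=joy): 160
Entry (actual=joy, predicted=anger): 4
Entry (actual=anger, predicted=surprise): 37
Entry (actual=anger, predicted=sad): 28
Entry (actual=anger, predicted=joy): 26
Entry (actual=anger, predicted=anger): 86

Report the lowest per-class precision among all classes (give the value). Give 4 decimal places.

0.5586

Per-class precision (TP/(TP+FP)):
  surprise: TP=81, FP=21+6+37=64 → 81/145 = 0.55862
  sad: TP=137, FP=10+3+28=41 → 137/178 = 0.76966
  joy: TP=160, FP=19+19+26=64 → 160/224 = 0.71429
  anger: TP=86, FP=7+17+4=28 → 86/114 = 0.75439
Lowest is class 'surprise' with precision = 0.5586.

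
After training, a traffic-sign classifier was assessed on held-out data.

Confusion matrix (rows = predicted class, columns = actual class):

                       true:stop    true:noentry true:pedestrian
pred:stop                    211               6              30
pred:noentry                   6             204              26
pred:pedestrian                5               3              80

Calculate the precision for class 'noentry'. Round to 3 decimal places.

0.864

Treat 'noentry' as positive and all other classes as negative.
precision = TP/(TP+FP).
noentry: TP=204, FP=6+26=32 → 204/236 = 0.8644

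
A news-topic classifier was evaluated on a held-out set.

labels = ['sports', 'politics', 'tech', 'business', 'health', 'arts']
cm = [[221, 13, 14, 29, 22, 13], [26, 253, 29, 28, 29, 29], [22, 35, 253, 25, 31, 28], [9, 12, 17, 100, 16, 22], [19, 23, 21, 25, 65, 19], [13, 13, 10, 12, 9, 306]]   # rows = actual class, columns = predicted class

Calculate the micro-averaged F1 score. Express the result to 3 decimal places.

Micro-averaging pools counts across classes: ΣTP=1198, ΣFP=613, ΣFN=613.
Micro-F1 score = 2·TP/(2·TP+FP+FN) on pooled counts = 0.662 (equals overall accuracy in single-label multiclass).

0.662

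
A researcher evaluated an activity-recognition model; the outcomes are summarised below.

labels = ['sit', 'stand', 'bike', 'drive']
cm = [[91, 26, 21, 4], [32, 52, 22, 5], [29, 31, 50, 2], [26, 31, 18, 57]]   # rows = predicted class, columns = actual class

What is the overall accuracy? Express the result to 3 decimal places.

Accuracy = trace / total = (91+52+50+57=250) / 497 = 250/497 = 0.503

0.503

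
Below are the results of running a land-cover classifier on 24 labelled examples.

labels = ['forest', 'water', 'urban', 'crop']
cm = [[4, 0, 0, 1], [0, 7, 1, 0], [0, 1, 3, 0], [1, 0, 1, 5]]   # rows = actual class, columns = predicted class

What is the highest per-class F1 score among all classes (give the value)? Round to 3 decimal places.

0.875

Per-class F1 score (2·TP/(2·TP+FP+FN)):
  forest: TP=4, FP=0+0+1=1, FN=0+0+1=1 → 8/10 = 0.8000
  water: TP=7, FP=0+1+0=1, FN=0+1+0=1 → 14/16 = 0.8750
  urban: TP=3, FP=0+1+1=2, FN=0+1+0=1 → 6/9 = 0.6667
  crop: TP=5, FP=1+0+0=1, FN=1+0+1=2 → 10/13 = 0.7692
Highest is class 'water' with F1 score = 0.875.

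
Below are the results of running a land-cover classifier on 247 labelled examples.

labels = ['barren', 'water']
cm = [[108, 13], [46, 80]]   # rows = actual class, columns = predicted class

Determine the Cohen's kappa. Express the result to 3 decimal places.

Observed agreement pₒ = trace/N = 188/247 = 0.7611
Expected agreement pₑ = Σ (rowᵢ·colᵢ)/N² = (121·154 + 126·93)/247² = 0.4975
κ = (pₒ − pₑ)/(1 − pₑ) = (0.7611 − 0.4975)/(1 − 0.4975) = 0.525

0.525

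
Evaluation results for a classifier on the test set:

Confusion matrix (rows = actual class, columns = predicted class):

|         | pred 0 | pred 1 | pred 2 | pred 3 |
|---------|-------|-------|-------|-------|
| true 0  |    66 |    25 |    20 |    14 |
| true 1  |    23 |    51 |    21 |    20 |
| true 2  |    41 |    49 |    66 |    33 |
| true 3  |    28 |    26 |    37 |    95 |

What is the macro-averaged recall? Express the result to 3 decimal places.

0.458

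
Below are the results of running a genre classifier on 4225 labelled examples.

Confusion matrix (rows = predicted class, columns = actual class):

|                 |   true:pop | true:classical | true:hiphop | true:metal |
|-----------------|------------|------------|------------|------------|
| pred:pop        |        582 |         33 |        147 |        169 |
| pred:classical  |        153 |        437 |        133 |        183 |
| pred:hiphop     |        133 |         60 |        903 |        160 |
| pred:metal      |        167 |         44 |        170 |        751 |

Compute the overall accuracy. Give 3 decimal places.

Accuracy = trace / total = (582+437+903+751=2673) / 4225 = 2673/4225 = 0.633

0.633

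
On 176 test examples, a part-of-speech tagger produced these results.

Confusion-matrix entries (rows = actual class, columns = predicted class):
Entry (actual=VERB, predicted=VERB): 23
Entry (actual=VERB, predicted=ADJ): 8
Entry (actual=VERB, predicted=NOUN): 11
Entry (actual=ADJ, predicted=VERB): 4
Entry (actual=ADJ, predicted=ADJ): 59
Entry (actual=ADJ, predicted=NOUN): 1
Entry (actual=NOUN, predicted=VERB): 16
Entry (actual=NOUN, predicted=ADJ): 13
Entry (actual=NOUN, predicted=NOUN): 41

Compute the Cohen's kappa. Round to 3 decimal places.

0.541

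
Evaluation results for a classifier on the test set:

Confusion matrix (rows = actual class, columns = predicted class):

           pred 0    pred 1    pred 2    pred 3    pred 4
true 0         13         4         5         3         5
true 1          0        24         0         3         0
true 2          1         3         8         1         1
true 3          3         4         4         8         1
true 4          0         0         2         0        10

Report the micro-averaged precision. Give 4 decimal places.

0.6117

Micro-averaging pools counts across classes: ΣTP=63, ΣFP=40, ΣFN=40.
Micro-precision = TP/(TP+FP) on pooled counts = 0.6117 (equals overall accuracy in single-label multiclass).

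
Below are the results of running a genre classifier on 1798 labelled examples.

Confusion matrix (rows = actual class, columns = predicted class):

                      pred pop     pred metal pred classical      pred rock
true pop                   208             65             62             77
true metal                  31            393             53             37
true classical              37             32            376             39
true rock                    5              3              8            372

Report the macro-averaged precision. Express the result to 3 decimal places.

Per-class precision (TP/(TP+FP)):
  pop: TP=208, FP=31+37+5=73 → 208/281 = 0.7402
  metal: TP=393, FP=65+32+3=100 → 393/493 = 0.7972
  classical: TP=376, FP=62+53+8=123 → 376/499 = 0.7535
  rock: TP=372, FP=77+37+39=153 → 372/525 = 0.7086
Macro-precision = mean = (0.7402 + 0.7972 + 0.7535 + 0.7086) / 4 = 0.750

0.750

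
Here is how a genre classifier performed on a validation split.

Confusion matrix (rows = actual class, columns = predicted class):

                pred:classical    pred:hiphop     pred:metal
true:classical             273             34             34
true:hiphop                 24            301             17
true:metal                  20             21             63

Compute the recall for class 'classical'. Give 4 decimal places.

recall = TP/(TP+FN).
classical: TP=273, FN=34+34=68 → 273/341 = 0.80059

0.8006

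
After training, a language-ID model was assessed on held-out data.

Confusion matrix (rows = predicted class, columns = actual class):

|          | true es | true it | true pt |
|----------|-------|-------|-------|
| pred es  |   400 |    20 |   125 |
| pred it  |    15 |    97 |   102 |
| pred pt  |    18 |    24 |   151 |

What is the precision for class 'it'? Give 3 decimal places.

Treat 'it' as positive and all other classes as negative.
precision = TP/(TP+FP).
it: TP=97, FP=15+102=117 → 97/214 = 0.4533

0.453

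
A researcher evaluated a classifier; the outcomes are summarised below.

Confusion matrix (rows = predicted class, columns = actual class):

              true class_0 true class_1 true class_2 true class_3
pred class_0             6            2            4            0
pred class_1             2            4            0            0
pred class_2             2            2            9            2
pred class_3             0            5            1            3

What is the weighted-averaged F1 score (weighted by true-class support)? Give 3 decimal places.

0.518

Per-class F1 score (2·TP/(2·TP+FP+FN)):
  class_0: TP=6, FP=2+4+0=6, FN=2+2+0=4 → 12/22 = 0.5455
  class_1: TP=4, FP=2+0+0=2, FN=2+2+5=9 → 8/19 = 0.4211
  class_2: TP=9, FP=2+2+2=6, FN=4+0+1=5 → 18/29 = 0.6207
  class_3: TP=3, FP=0+5+1=6, FN=0+0+2=2 → 6/14 = 0.4286
Weighted-F1 score = Σ (supportᵢ/N)·F1 scoreᵢ with N=42: (10/42)·0.5455 + (13/42)·0.4211 + (14/42)·0.6207 + (5/42)·0.4286 = 0.518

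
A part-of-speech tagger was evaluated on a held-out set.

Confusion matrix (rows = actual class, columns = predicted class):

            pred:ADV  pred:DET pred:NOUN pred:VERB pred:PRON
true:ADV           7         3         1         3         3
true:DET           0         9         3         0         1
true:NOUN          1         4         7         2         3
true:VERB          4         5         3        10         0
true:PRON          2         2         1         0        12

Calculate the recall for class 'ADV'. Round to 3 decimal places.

0.412

recall = TP/(TP+FN).
ADV: TP=7, FN=3+1+3+3=10 → 7/17 = 0.4118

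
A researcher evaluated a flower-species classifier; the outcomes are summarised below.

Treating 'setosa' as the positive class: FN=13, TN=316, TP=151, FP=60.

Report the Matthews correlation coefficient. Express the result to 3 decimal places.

MCC = (TP·TN − FP·FN) / √((TP+FP)(TP+FN)(TN+FP)(TN+FN))
Numerator = 151·316 − 60·13 = 46936
Denominator = √(211·164·376·329) = √4280653216 = 65426.7011
MCC = 46936 / 65426.7011 = 0.717

0.717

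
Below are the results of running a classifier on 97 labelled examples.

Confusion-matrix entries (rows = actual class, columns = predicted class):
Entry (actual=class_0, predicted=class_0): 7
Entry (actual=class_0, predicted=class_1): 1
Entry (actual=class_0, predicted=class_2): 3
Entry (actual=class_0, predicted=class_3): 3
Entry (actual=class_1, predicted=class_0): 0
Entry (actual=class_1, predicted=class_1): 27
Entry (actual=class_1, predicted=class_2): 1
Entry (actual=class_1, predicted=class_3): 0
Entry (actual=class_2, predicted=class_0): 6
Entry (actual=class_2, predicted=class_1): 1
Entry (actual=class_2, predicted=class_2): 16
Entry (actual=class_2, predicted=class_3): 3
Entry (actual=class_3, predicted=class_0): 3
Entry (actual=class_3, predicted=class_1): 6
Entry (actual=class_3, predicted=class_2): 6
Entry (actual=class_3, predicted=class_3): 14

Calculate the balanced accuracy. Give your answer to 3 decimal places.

0.641

Balanced accuracy = mean of per-class recall.
  class_0: recall = 7/14 = 0.5000
  class_1: recall = 27/28 = 0.9643
  class_2: recall = 16/26 = 0.6154
  class_3: recall = 14/29 = 0.4828
Mean = (0.5000 + 0.9643 + 0.6154 + 0.4828) / 4 = 0.641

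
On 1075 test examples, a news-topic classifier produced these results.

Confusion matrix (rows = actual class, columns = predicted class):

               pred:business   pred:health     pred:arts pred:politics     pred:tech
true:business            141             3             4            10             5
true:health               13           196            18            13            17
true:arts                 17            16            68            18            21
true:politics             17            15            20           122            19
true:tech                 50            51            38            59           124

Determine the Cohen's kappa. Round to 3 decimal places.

0.505

Observed agreement pₒ = trace/N = 651/1075 = 0.6056
Expected agreement pₑ = Σ (rowᵢ·colᵢ)/N² = (163·238 + 257·281 + 140·148 + 193·222 + 322·186)/1075² = 0.2029
κ = (pₒ − pₑ)/(1 − pₑ) = (0.6056 − 0.2029)/(1 − 0.2029) = 0.505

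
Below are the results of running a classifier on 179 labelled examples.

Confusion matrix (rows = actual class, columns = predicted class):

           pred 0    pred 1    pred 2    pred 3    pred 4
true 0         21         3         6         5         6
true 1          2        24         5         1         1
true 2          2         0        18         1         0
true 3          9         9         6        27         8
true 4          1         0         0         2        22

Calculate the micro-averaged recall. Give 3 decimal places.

0.626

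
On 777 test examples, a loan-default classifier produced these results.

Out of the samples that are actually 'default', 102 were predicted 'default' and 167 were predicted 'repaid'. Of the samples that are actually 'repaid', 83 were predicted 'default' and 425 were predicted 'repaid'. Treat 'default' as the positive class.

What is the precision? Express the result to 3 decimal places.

Precision = TP/(TP+FP) = 102/(102+83) = 102/185 = 0.551

0.551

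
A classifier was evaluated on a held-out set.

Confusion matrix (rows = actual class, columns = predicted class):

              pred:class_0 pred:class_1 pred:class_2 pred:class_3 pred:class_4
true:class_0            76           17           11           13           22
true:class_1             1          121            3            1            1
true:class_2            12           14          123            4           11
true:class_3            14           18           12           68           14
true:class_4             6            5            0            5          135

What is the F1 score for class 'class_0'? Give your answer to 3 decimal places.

0.613

Treat 'class_0' as positive and all other classes as negative.
F1 score = 2·TP/(2·TP+FP+FN).
class_0: TP=76, FP=1+12+14+6=33, FN=17+11+13+22=63 → 152/248 = 0.6129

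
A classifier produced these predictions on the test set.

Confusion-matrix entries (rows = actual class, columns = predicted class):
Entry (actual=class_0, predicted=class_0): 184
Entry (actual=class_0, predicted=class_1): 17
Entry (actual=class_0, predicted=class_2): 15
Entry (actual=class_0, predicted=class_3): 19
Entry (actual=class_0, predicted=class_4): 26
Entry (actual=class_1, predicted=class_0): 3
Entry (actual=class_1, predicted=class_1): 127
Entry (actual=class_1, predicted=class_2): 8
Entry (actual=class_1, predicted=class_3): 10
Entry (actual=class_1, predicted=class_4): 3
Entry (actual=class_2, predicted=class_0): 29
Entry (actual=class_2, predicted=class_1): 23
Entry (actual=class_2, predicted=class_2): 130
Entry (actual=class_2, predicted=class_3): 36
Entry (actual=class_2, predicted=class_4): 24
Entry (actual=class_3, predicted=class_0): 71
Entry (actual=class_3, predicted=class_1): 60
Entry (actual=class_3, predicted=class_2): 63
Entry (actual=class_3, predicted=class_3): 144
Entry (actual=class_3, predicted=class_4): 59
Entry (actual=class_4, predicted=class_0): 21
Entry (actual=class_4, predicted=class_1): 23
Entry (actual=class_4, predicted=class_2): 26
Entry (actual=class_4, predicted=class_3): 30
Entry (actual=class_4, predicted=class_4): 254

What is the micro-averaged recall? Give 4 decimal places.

0.5972

Micro-averaging pools counts across classes: ΣTP=839, ΣFP=566, ΣFN=566.
Micro-recall = TP/(TP+FN) on pooled counts = 0.5972 (equals overall accuracy in single-label multiclass).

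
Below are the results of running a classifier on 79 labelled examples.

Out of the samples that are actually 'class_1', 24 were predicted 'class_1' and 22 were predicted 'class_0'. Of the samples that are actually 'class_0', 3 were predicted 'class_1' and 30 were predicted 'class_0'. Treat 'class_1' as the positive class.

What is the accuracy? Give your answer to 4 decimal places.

0.6835

Accuracy = (TP+TN)/N = (24+30)/79 = 0.6835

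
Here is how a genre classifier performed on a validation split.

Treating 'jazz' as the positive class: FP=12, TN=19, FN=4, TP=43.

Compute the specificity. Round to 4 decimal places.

0.6129

Specificity = TN/(TN+FP) = 19/(19+12) = 0.6129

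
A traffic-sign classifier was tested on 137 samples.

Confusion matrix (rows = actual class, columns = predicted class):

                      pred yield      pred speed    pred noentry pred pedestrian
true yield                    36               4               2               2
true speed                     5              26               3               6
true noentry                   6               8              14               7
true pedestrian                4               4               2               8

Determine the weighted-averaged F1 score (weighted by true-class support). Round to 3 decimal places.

0.608

Per-class F1 score (2·TP/(2·TP+FP+FN)):
  yield: TP=36, FP=5+6+4=15, FN=4+2+2=8 → 72/95 = 0.7579
  speed: TP=26, FP=4+8+4=16, FN=5+3+6=14 → 52/82 = 0.6341
  noentry: TP=14, FP=2+3+2=7, FN=6+8+7=21 → 28/56 = 0.5000
  pedestrian: TP=8, FP=2+6+7=15, FN=4+4+2=10 → 16/41 = 0.3902
Weighted-F1 score = Σ (supportᵢ/N)·F1 scoreᵢ with N=137: (44/137)·0.7579 + (40/137)·0.6341 + (35/137)·0.5000 + (18/137)·0.3902 = 0.608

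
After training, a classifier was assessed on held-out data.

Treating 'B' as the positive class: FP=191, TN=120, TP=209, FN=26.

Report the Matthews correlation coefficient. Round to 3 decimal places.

MCC = (TP·TN − FP·FN) / √((TP+FP)(TP+FN)(TN+FP)(TN+FN))
Numerator = 209·120 − 191·26 = 20114
Denominator = √(400·235·311·146) = √4268164000 = 65331.1870
MCC = 20114 / 65331.1870 = 0.308

0.308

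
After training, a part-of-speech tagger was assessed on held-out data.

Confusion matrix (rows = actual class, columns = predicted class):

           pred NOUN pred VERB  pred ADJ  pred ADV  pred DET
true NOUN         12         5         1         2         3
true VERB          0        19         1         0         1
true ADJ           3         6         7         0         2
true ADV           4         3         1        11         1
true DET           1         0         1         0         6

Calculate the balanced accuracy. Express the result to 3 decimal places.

0.623

Balanced accuracy = mean of per-class recall.
  NOUN: recall = 12/23 = 0.5217
  VERB: recall = 19/21 = 0.9048
  ADJ: recall = 7/18 = 0.3889
  ADV: recall = 11/20 = 0.5500
  DET: recall = 6/8 = 0.7500
Mean = (0.5217 + 0.9048 + 0.3889 + 0.5500 + 0.7500) / 5 = 0.623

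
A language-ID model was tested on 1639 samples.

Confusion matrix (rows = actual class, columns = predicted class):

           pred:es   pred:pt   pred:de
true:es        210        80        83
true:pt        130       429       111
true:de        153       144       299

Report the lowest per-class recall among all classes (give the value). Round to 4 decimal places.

Per-class recall (TP/(TP+FN)):
  es: TP=210, FN=80+83=163 → 210/373 = 0.56300
  pt: TP=429, FN=130+111=241 → 429/670 = 0.64030
  de: TP=299, FN=153+144=297 → 299/596 = 0.50168
Lowest is class 'de' with recall = 0.5017.

0.5017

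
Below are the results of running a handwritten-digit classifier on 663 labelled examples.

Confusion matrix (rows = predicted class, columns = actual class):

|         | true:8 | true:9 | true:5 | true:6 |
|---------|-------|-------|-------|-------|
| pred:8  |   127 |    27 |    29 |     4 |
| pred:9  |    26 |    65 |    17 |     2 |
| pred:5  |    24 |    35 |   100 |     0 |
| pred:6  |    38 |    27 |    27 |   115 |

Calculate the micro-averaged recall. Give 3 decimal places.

Micro-averaging pools counts across classes: ΣTP=407, ΣFP=256, ΣFN=256.
Micro-recall = TP/(TP+FN) on pooled counts = 0.614 (equals overall accuracy in single-label multiclass).

0.614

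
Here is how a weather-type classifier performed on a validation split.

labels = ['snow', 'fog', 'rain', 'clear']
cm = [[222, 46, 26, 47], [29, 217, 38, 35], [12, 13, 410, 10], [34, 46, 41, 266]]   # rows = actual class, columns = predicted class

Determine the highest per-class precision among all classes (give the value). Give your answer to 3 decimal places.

0.796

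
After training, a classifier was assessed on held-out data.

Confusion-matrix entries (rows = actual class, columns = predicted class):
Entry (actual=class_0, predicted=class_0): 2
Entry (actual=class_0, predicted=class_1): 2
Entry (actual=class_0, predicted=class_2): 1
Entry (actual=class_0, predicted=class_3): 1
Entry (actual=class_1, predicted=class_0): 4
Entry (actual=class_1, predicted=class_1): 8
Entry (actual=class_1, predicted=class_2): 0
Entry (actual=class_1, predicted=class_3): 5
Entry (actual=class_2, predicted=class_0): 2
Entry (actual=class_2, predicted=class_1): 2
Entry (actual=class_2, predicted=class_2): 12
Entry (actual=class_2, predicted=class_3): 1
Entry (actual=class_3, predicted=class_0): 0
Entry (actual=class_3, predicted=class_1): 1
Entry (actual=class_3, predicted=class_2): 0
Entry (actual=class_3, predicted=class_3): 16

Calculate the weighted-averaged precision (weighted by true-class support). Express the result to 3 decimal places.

Per-class precision (TP/(TP+FP)):
  class_0: TP=2, FP=4+2+0=6 → 2/8 = 0.2500
  class_1: TP=8, FP=2+2+1=5 → 8/13 = 0.6154
  class_2: TP=12, FP=1+0+0=1 → 12/13 = 0.9231
  class_3: TP=16, FP=1+5+1=7 → 16/23 = 0.6957
Weighted-precision = Σ (supportᵢ/N)·precisionᵢ with N=57: (6/57)·0.2500 + (17/57)·0.6154 + (17/57)·0.9231 + (17/57)·0.6957 = 0.693

0.693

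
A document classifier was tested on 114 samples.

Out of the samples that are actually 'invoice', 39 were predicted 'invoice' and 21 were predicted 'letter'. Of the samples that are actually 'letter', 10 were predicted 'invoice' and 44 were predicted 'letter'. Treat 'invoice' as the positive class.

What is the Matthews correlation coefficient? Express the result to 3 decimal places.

0.469

MCC = (TP·TN − FP·FN) / √((TP+FP)(TP+FN)(TN+FP)(TN+FN))
Numerator = 39·44 − 10·21 = 1506
Denominator = √(49·60·54·65) = √10319400 = 3212.3823
MCC = 1506 / 3212.3823 = 0.469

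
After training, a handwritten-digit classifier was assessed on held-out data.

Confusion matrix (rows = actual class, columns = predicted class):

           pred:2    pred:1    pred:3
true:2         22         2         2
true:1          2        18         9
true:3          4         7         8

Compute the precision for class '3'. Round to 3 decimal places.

0.421

Treat '3' as positive and all other classes as negative.
precision = TP/(TP+FP).
3: TP=8, FP=2+9=11 → 8/19 = 0.4211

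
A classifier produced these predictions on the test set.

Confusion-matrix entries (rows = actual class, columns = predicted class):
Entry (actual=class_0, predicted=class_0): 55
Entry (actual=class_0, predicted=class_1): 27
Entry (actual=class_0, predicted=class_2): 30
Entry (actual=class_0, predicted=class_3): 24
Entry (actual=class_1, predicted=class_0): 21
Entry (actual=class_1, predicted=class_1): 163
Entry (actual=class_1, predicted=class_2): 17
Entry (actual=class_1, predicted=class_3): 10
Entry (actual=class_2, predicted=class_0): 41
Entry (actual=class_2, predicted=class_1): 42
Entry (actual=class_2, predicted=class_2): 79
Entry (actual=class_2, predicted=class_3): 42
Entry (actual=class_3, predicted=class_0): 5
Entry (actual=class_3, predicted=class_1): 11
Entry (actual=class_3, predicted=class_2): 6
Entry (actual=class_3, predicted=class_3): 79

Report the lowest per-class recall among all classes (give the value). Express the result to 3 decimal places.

0.387

Per-class recall (TP/(TP+FN)):
  class_0: TP=55, FN=27+30+24=81 → 55/136 = 0.4044
  class_1: TP=163, FN=21+17+10=48 → 163/211 = 0.7725
  class_2: TP=79, FN=41+42+42=125 → 79/204 = 0.3873
  class_3: TP=79, FN=5+11+6=22 → 79/101 = 0.7822
Lowest is class 'class_2' with recall = 0.387.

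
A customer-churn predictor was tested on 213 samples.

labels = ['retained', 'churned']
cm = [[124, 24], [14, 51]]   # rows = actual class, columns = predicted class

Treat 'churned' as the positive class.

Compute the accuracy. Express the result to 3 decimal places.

0.822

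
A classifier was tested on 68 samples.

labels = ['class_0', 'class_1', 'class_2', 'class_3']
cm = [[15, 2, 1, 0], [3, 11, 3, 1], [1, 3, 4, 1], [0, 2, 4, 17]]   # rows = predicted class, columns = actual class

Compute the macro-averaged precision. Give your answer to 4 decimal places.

0.6570

Per-class precision (TP/(TP+FP)):
  class_0: TP=15, FP=2+1+0=3 → 15/18 = 0.83333
  class_1: TP=11, FP=3+3+1=7 → 11/18 = 0.61111
  class_2: TP=4, FP=1+3+1=5 → 4/9 = 0.44444
  class_3: TP=17, FP=0+2+4=6 → 17/23 = 0.73913
Macro-precision = mean = (0.83333 + 0.61111 + 0.44444 + 0.73913) / 4 = 0.6570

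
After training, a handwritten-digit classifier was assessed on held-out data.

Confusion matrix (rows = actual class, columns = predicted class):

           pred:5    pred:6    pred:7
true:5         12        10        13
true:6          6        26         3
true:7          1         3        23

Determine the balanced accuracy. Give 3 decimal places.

0.646

Balanced accuracy = mean of per-class recall.
  5: recall = 12/35 = 0.3429
  6: recall = 26/35 = 0.7429
  7: recall = 23/27 = 0.8519
Mean = (0.3429 + 0.7429 + 0.8519) / 3 = 0.646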